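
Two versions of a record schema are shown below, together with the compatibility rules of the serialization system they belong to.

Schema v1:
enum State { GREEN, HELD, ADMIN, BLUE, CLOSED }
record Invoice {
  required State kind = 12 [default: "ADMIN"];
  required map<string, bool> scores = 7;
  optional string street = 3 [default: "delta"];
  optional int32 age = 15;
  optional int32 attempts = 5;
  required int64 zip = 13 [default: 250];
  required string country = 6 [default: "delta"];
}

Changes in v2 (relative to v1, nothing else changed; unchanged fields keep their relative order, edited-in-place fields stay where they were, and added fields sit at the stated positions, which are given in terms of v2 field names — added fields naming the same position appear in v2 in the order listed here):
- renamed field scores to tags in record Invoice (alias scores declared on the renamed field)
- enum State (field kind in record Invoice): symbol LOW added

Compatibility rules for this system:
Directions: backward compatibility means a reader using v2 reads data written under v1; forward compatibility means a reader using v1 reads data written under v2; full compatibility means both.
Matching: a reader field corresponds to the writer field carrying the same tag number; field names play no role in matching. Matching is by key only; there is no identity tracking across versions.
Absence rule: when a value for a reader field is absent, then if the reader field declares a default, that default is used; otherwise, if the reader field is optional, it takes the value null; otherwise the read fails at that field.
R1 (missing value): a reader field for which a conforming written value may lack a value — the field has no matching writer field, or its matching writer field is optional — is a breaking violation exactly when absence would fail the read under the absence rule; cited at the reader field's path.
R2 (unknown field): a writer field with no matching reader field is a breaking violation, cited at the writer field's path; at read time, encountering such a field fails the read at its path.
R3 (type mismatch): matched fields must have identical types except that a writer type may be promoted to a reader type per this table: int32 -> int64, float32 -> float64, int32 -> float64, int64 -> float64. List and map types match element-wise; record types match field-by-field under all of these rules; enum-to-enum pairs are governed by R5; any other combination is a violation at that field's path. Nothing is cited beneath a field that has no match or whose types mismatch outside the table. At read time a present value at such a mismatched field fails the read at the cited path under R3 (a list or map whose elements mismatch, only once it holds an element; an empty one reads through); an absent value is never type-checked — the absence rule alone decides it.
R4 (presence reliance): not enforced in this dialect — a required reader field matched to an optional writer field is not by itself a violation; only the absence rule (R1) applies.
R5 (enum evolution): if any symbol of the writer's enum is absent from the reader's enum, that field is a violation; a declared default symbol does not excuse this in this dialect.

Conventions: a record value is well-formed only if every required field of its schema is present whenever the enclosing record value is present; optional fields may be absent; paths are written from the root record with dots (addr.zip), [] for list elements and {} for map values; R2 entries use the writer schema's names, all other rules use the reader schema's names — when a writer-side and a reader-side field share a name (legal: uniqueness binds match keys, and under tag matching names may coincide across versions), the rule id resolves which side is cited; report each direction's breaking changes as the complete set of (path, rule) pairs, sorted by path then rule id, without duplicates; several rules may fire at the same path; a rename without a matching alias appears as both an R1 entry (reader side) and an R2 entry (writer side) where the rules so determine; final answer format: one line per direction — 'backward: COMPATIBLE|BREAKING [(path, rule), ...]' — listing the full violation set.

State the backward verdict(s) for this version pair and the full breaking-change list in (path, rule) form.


in Invoice below, arrows point writer -> reader
backward analysis of Invoice with v2 as reader and v1 as writer:
  kind: State -> State, writer required; from kind
  tags: map<string, bool> -> map<string, bool>, writer required; from scores
  street: string -> string, writer optional; from street
  age: int32 -> int32, writer optional; from age
  attempts: int32 -> int32, writer optional; from attempts
  zip: int64 -> int64, writer required; from zip
  country: string -> string, writer required; from country
  => backward: COMPATIBLE
ruling out the remaining Invoice differences:
  renamed field scores to tags in record Invoice (alias scores declared on the renamed field) -> inert for the asked Invoice verdict: nothing fires
  enum State (field kind in record Invoice): symbol LOW added -> affects forward compatibility only, which is not asked

backward: COMPATIBLE []


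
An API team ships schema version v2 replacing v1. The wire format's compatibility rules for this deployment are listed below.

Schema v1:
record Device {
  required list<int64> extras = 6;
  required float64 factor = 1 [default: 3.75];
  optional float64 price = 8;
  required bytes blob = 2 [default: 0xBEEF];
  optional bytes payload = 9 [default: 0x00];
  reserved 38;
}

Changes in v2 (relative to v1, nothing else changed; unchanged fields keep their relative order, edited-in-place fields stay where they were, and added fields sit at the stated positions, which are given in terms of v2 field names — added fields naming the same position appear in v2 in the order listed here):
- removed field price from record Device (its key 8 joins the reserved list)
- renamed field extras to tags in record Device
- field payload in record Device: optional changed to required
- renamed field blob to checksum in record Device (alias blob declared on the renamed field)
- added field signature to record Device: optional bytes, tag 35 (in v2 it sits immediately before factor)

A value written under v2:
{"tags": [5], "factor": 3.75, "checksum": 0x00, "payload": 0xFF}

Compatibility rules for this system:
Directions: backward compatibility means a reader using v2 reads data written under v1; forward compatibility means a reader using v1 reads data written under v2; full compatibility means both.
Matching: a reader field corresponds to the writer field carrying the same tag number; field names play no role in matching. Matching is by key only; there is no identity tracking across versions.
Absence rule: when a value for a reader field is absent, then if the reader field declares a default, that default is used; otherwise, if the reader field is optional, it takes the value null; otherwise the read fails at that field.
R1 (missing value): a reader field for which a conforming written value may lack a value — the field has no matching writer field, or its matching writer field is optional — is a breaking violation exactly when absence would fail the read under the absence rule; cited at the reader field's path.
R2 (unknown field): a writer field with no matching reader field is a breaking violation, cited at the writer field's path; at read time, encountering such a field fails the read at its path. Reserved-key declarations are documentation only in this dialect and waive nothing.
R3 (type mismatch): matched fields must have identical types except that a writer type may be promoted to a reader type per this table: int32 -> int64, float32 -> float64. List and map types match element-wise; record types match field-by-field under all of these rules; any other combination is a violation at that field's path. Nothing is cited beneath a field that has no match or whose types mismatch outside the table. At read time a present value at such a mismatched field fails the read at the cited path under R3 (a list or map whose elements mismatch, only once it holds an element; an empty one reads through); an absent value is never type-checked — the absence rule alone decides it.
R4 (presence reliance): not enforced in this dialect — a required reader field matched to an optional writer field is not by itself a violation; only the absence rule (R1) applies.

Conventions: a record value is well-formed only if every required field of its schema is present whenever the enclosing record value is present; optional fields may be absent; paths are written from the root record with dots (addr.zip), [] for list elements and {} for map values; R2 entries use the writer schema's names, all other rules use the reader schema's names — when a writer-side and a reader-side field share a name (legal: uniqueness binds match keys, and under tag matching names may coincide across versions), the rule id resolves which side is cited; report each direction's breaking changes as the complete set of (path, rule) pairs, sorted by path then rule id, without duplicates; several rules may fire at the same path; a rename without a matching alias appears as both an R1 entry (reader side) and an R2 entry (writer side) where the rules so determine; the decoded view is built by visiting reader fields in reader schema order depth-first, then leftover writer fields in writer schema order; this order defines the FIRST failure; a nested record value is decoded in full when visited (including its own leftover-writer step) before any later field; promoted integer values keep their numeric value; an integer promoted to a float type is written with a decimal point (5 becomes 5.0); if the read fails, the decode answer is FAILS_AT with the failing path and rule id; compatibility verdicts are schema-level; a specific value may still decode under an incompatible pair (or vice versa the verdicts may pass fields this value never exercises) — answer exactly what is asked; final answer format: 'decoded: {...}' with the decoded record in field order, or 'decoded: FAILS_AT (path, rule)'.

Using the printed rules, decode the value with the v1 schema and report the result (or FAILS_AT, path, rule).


decoded: {"extras": [5], "factor": 3.75, "price": null, "blob": 0x00, "payload": 0xFF}

each type pair in Device: writer, then reader
decode (reader v1):
  extras := [5] (from writer tags)
  factor := 3.75
  price := null (not supplied -> null)
  blob := 0x00 (from writer checksum)
  payload := 0xFF
  => decoded: {"extras": [5], "factor": 3.75, "price": null, "blob": 0x00, "payload": 0xFF}
diffs on Device not affecting the asked answer:
  removed field price from record Device (its key 8 joins the reserved list) -> matters for Device compatibility verdicts, not for this value's decode
  renamed field extras to tags in record Device -> fires no rule on Device under this dialect and leaves the result unchanged
  field payload in record Device: optional changed to required -> fires no rule on Device under this dialect and leaves the result unchanged
  renamed field blob to checksum in record Device (alias blob declared on the renamed field) -> fires no rule on Device under this dialect and leaves the result unchanged
  added field signature to record Device: optional bytes, tag 35 (in v2 it sits immediately before factor) -> matters for Device compatibility verdicts, not for this value's decode


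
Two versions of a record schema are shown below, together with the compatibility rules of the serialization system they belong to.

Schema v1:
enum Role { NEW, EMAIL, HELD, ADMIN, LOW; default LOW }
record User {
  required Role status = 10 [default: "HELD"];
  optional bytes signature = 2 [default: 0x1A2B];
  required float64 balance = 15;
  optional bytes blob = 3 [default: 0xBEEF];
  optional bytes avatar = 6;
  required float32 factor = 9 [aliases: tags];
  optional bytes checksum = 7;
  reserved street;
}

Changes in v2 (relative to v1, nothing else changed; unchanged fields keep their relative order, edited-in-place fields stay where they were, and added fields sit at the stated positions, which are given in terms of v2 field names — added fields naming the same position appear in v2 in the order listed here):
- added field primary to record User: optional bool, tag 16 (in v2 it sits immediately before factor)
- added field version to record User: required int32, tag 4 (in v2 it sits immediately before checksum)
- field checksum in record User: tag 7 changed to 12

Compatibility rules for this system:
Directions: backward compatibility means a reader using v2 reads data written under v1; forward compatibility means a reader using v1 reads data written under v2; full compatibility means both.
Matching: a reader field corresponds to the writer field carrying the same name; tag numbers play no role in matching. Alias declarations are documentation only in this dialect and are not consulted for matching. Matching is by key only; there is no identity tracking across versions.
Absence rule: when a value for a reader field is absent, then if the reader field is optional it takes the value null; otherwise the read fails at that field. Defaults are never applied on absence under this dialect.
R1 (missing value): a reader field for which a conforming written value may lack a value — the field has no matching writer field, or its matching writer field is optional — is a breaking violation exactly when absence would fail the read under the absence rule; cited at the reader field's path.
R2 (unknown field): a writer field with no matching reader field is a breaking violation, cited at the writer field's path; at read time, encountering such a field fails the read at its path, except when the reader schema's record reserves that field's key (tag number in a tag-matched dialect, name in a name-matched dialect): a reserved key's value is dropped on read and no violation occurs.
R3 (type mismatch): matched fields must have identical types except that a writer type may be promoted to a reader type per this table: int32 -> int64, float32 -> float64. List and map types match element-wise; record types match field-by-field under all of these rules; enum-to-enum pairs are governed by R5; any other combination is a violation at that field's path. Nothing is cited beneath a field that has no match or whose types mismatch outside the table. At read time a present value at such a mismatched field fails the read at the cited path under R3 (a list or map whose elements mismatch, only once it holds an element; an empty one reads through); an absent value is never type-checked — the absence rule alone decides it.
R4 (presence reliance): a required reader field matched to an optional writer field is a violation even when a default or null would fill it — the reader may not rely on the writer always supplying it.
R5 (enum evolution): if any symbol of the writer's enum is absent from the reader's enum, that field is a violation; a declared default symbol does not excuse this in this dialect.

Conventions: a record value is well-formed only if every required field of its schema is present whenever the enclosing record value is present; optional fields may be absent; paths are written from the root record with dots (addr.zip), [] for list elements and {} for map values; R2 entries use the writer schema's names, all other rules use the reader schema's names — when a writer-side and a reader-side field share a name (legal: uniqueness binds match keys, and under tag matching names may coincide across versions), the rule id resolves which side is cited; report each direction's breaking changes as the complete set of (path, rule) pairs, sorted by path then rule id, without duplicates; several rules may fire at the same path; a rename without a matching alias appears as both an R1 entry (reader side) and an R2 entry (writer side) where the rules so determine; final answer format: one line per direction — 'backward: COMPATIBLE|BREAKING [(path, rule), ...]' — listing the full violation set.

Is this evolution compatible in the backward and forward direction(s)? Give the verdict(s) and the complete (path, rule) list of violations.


backward: BREAKING [(version, R1)]; forward: BREAKING [(primary, R2), (version, R2)]

arrows below run writer -> reader for User
backward pass over User, reader schema v2, writer schema v1:
  status: Role -> Role, writer required; from status
  signature: bytes -> bytes, writer optional; from signature
  balance: float64 -> float64, writer required; from balance
  blob: bytes -> bytes, writer optional; from blob
  avatar: bytes -> bytes, writer optional; from avatar
  primary: no writer-side match
  factor: float32 -> float32, writer required; from factor
  version: no writer-side match
  checksum: bytes -> bytes, writer optional; from checksum
  rule R1 violated at version
  backward on User therefore BREAKING (1)
forward pass over User, reader schema v1, writer schema v2:
  status: Role -> Role, writer required; from status
  signature: bytes -> bytes, writer optional; from signature
  balance: float64 -> float64, writer required; from balance
  blob: bytes -> bytes, writer optional; from blob
  avatar: bytes -> bytes, writer optional; from avatar
  factor: float32 -> float32, writer required; from factor
  checksum: bytes -> bytes, writer optional; from checksum
  writer primary: unknown to reader
  writer version: unknown to reader
  rule R2 violated at primary
  rule R2 violated at version
  forward on User therefore BREAKING (2)


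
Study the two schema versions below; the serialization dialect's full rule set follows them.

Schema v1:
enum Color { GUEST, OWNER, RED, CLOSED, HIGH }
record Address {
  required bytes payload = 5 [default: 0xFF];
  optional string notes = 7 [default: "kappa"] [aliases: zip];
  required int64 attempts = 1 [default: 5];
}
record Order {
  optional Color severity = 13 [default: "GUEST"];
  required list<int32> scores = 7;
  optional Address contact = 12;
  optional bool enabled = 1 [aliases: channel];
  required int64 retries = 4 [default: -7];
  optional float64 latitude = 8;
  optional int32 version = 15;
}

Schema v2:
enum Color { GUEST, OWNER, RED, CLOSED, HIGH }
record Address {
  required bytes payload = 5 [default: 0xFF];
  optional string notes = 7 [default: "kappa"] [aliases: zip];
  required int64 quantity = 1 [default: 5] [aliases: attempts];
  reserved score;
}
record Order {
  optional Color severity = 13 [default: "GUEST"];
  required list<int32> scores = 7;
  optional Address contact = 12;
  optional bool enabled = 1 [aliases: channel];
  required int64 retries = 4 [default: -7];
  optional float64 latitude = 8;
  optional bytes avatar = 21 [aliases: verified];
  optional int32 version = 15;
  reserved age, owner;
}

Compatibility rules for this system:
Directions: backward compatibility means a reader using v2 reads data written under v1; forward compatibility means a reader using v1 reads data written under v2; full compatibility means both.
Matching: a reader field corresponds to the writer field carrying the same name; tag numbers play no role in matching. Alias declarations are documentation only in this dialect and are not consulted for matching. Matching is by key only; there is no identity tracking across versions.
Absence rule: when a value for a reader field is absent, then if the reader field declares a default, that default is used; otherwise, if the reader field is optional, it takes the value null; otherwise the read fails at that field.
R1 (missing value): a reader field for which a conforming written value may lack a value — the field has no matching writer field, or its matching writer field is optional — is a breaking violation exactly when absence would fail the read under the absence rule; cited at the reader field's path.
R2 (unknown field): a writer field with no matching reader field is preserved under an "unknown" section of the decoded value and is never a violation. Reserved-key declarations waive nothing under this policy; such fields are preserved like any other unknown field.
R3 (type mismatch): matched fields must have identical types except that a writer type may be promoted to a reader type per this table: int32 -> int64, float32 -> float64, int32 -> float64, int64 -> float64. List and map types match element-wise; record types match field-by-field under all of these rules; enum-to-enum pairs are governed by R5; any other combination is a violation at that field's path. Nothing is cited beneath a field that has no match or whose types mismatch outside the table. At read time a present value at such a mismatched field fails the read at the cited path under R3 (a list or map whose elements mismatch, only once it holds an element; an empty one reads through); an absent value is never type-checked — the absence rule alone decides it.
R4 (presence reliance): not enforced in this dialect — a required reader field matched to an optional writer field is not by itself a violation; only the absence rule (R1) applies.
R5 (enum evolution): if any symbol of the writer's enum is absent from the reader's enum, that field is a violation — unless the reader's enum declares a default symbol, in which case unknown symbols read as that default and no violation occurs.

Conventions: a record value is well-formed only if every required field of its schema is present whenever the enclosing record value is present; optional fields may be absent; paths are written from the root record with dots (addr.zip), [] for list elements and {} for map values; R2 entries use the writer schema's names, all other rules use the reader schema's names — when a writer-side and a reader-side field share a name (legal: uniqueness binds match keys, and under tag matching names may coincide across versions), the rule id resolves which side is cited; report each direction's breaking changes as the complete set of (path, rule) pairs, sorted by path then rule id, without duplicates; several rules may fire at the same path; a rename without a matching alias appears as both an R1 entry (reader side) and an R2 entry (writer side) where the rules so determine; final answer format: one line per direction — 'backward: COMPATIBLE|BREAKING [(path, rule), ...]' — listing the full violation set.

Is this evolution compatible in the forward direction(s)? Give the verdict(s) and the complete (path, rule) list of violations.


forward: COMPATIBLE []

arrows below run writer -> reader for Order
forward on Order — v1 reading data written by v2:
  writer optional, Color -> Color: reader severity maps from writer severity
  writer required, list<int32> -> list<int32>: reader scores maps from writer scores
  writer optional, Address -> Address: reader contact maps from writer contact
  writer optional, bool -> bool: reader enabled maps from writer enabled
  writer required, int64 -> int64: reader retries maps from writer retries
  writer optional, float64 -> float64: reader latitude maps from writer latitude
  writer optional, int32 -> int32: reader version maps from writer version
  writer avatar: unknown to reader
  writer required, bytes -> bytes: reader contact.payload maps from writer contact.payload
  writer optional, string -> string: reader contact.notes maps from writer contact.notes
  no writer field matches reader contact.attempts
  writer contact.quantity: unknown to reader
  => no violations; forward on Order: COMPATIBLE
remaining Order differences; none change what is asked:
  renamed field attempts to quantity in record Address (alias attempts declared on the renamed field) -> fires no rule on Order, leaving the asked answer as it is
  added field avatar to record Order: optional bytes, tag 21 (in v2 it sits immediately before version) -> fires no rule on Order, leaving the asked answer as it is


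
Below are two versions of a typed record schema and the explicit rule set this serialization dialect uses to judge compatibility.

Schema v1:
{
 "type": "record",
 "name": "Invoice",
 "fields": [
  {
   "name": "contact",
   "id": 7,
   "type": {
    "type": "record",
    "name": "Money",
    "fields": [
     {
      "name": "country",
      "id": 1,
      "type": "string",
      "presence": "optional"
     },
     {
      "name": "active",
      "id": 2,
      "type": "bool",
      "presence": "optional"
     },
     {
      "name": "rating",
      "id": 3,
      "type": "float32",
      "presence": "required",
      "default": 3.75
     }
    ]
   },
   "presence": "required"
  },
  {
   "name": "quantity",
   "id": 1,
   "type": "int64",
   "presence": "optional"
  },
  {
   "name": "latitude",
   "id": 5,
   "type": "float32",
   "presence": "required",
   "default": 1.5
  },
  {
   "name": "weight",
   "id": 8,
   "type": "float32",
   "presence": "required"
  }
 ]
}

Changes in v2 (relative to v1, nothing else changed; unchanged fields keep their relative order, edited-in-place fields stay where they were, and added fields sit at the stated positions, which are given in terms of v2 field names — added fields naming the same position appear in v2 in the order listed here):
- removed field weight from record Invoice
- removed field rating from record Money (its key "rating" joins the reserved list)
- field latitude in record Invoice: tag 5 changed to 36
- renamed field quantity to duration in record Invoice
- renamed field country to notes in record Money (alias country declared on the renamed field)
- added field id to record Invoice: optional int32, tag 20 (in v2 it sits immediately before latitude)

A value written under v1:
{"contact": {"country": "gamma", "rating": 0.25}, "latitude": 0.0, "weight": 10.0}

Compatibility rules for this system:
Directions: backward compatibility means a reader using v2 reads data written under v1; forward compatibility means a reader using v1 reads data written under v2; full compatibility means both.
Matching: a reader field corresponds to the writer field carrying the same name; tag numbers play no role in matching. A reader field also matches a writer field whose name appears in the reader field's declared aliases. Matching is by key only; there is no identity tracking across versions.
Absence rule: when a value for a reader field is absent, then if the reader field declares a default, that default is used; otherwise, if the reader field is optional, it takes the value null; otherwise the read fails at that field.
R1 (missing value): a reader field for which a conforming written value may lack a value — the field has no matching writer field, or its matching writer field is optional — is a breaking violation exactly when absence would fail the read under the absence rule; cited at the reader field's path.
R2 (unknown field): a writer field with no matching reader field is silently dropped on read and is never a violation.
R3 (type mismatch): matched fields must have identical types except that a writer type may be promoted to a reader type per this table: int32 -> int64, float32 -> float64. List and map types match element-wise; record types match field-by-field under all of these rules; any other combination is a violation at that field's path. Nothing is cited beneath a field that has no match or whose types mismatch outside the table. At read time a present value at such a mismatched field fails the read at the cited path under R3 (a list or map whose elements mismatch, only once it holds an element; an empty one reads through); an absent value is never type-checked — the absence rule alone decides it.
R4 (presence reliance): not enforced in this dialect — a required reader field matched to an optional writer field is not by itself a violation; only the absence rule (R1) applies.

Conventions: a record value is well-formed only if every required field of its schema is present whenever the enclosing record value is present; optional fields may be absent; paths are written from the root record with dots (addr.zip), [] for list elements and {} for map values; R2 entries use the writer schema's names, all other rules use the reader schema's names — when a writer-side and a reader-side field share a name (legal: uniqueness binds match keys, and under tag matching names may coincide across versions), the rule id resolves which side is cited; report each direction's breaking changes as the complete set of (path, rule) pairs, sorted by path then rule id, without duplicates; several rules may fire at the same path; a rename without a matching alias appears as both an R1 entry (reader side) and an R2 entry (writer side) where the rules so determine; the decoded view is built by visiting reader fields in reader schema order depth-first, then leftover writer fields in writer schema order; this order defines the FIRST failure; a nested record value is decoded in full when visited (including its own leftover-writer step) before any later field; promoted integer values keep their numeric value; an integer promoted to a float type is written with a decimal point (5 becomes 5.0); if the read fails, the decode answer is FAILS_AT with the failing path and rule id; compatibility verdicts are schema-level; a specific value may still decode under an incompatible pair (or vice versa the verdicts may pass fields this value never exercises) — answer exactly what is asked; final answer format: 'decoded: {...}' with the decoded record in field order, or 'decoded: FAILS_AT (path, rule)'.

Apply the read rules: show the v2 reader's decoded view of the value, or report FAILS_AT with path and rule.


each type pair in Invoice: writer, then reader
decode (reader v2):
  contact.notes := "gamma" (from writer country)
  contact.active := null (missing; optional => null)
  writer contact.rating: no reader field; dropped
  duration := null (missing; optional => null)
  id := null (missing; optional => null)
  latitude := 0.0
  writer weight: no reader field; dropped
  => decoded: {"contact": {"notes": "gamma", "active": null}, "duration": null, "id": null, "latitude": 0.0}
checking off the Invoice differences that do not matter here:
  field latitude in record Invoice: tag 5 changed to 36 -> inert under this dialect — no rule fires on Invoice and the result does not move

decoded: {"contact": {"notes": "gamma", "active": null}, "duration": null, "id": null, "latitude": 0.0}


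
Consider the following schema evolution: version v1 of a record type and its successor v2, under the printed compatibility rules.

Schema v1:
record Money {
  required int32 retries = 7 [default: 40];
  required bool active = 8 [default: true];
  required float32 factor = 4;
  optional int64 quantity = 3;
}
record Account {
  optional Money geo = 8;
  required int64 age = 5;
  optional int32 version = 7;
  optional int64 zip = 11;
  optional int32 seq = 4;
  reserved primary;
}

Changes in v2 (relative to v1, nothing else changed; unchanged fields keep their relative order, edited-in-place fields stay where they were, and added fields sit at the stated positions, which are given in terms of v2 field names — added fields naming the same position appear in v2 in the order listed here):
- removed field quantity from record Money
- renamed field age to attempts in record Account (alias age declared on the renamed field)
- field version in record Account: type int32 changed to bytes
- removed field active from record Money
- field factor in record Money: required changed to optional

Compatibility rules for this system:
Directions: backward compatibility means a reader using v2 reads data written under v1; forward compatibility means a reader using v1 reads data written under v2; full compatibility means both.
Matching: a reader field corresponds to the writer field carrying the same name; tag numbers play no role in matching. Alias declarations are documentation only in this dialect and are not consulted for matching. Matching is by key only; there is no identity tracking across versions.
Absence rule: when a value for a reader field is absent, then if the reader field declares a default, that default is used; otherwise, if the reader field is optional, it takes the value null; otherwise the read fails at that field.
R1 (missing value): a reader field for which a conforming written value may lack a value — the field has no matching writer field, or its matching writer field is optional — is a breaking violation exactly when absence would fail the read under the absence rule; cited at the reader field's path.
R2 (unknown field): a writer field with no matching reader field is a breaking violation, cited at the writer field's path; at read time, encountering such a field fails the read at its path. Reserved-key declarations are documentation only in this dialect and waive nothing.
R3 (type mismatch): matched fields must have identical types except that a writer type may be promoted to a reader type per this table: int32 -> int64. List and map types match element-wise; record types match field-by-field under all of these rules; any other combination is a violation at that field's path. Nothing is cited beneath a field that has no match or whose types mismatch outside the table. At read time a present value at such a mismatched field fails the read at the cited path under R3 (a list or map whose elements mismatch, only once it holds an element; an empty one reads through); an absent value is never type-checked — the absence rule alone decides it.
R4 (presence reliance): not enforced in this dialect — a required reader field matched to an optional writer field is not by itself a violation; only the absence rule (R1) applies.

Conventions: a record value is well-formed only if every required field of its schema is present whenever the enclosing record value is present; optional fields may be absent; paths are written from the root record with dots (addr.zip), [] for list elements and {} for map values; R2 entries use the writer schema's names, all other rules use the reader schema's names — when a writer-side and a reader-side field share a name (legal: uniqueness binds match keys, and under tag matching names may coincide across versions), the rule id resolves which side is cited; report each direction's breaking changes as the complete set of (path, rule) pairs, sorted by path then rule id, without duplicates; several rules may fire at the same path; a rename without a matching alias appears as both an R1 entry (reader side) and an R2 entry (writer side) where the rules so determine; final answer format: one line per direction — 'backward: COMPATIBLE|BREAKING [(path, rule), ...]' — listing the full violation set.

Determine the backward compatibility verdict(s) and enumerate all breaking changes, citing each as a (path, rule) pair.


backward: BREAKING [(age, R2), (attempts, R1), (geo.active, R2), (geo.quantity, R2), (version, R3)]

the writer's type comes first in each Account pair
backward for Account (reader v2, writer v1):
  geo <- geo (Money -> Money, writer optional)
  attempts: no writer match
  version <- version (int32 -> bytes, writer optional)
  zip <- zip (int64 -> int64, writer optional)
  seq <- seq (int32 -> int32, writer optional)
  writer age: unknown to reader
  geo.retries <- geo.retries (int32 -> int32, writer required)
  geo.factor <- geo.factor (float32 -> float32, writer required)
  writer geo.active: unknown to reader
  writer geo.quantity: unknown to reader
  violation R2 at age
  violation R1 at attempts
  violation R2 at geo.active
  violation R2 at geo.quantity
  violation R3 at version
  backward on Account therefore BREAKING (5)
diffs on Account not affecting the asked answer:
  field factor in record Money: required changed to optional -> matters only for Account's forward compatibility — outside the asked direction


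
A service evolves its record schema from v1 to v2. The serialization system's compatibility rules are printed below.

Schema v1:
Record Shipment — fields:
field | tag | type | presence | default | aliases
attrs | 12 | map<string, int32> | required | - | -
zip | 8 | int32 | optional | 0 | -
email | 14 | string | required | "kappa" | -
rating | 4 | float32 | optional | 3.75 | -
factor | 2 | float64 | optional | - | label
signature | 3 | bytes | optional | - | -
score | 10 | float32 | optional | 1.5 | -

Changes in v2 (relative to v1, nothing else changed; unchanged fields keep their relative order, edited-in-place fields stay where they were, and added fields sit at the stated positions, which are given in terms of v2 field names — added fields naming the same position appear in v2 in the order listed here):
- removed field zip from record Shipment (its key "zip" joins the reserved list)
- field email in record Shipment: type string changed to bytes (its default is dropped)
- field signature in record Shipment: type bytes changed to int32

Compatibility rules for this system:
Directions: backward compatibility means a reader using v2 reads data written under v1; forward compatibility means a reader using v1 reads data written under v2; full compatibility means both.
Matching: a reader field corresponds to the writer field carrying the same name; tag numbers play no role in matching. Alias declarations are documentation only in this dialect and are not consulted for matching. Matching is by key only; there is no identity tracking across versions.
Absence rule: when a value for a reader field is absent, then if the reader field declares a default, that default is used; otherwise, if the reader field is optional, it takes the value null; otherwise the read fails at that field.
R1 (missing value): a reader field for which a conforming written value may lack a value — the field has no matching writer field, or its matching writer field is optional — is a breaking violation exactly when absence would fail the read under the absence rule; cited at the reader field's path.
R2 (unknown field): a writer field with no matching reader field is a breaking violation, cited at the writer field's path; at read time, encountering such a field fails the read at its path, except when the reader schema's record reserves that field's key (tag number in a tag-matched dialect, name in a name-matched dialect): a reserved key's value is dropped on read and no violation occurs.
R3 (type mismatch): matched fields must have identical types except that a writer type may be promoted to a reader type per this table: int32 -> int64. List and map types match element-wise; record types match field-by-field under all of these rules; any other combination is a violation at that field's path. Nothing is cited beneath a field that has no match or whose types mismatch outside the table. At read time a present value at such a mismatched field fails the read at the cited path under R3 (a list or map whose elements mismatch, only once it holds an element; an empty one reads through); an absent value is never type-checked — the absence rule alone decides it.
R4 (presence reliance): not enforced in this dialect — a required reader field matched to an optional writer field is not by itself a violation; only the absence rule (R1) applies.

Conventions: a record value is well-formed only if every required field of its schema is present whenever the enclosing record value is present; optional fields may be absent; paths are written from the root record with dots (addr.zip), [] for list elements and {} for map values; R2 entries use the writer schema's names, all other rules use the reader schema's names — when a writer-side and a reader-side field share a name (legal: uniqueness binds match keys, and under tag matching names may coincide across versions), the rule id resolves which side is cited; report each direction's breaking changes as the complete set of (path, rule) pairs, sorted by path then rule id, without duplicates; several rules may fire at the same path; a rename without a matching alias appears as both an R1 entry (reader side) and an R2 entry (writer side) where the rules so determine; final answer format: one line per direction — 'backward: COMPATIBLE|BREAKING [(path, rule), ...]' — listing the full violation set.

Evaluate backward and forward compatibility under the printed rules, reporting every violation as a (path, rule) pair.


arrows below run writer -> reader for Shipment
backward on Shipment — v2 reading data written by v1:
  writer required, map<string, int32> -> map<string, int32>: reader attrs maps from writer attrs
  writer required, string -> bytes: reader email maps from writer email
  writer optional, float32 -> float32: reader rating maps from writer rating
  writer optional, float64 -> float64: reader factor maps from writer factor
  writer optional, bytes -> int32: reader signature maps from writer signature
  writer optional, float32 -> float32: reader score maps from writer score
  writer zip: unknown to reader
  rule R3 violated at email
  rule R3 violated at signature
  => backward: BREAKING (2)
forward on Shipment — v1 reading data written by v2:
  writer required, map<string, int32> -> map<string, int32>: reader attrs maps from writer attrs
  zip: no writer-side match
  writer required, bytes -> string: reader email maps from writer email
  writer optional, float32 -> float32: reader rating maps from writer rating
  writer optional, float64 -> float64: reader factor maps from writer factor
  writer optional, int32 -> bytes: reader signature maps from writer signature
  writer optional, float32 -> float32: reader score maps from writer score
  rule R3 violated at email
  rule R3 violated at signature
  => forward: BREAKING (2)

backward: BREAKING [(email, R3), (signature, R3)]; forward: BREAKING [(email, R3), (signature, R3)]
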